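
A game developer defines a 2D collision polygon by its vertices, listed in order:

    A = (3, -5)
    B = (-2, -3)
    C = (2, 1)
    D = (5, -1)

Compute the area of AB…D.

22

Apply the shoelace formula: 2A = Σ (x_i·y_{i+1} − x_{i+1}·y_i), indices taken mod 4.
A→B: (3)(-3) − (-2)(-5) = -19
B→C: (-2)(1) − (2)(-3) = 4
C→D: (2)(-1) − (5)(1) = -7
D→A: (5)(-5) − (3)(-1) = -22
Σ = -44
Area = |Σ|/2 = 22.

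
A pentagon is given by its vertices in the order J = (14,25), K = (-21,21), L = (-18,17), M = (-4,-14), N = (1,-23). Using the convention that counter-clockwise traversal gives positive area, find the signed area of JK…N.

Apply the surveyor's formula: 2A = Σ (x_i·y_{i+1} − x_{i+1}·y_i), indices taken mod 5.
Σ = (819) + (21) + (320) + (106) + (347) = 1613
Signed area = Σ/2 = 806.5 (positive ⇒ counter-clockwise traversal).

806.5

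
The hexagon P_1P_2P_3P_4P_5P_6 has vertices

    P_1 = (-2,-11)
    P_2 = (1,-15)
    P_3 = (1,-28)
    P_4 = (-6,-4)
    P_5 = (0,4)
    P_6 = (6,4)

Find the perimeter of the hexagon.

|P_1P_2| = √((3)² + (-4)²) = √25 = 5
|P_2P_3| = √((0)² + (-13)²) = √169 = 13
|P_3P_4| = √((-7)² + (24)²) = √625 = 25
|P_4P_5| = √((6)² + (8)²) = √100 = 10
|P_5P_6| = √((6)² + (0)²) = √36 = 6
|P_6P_1| = √((-8)² + (-15)²) = √289 = 17
Perimeter = 5 + 13 + 25 + 10 + 6 + 17 = 76.

76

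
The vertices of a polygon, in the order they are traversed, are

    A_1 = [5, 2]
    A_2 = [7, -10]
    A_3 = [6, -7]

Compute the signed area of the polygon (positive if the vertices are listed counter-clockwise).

Σ = (-64) + (11) + (47) = -6
Signed area = Σ/2 = -3 (negative ⇒ clockwise traversal).

-3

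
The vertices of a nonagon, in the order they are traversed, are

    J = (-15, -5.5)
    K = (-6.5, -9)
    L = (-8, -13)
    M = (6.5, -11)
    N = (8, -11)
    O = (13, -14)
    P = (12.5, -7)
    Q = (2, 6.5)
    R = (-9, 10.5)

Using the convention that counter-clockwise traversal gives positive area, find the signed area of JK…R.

Σ = (99.25) + (12.5) + (172.5) + (16.5) + (31) + (84) + (95.25) + (79.5) + (207) = 797.5
Signed area = Σ/2 = 398.75 (positive ⇒ counter-clockwise traversal).

398.75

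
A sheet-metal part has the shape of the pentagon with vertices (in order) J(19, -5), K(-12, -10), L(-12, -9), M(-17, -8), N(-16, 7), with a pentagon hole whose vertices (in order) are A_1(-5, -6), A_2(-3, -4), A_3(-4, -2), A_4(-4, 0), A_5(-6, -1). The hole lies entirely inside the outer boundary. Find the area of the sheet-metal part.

Outer boundary:
Apply the shoelace (surveyor's) formula: 2A = Σ (x_i·y_{i+1} − x_{i+1}·y_i), indices taken mod 5.
Cross-terms: -250, -12, -57, -247, -53  ⇒  Σ = -619
Area = |Σ|/2 = 309.5.
Hole:
Apply the surveyor's formula: 2A = Σ (x_i·y_{i+1} − x_{i+1}·y_i), indices taken mod 5.
Σ = (2) + (-10) + (-8) + (4) + (31) = 19
Area = |Σ|/2 = 9.5.
Net area = 309.5 − 9.5 = 300.

300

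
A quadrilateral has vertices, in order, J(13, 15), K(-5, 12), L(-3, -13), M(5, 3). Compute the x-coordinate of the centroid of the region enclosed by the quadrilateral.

75/53

Apply the shoelace formula. First the cross-terms c_i = x_i·y_{i+1} − x_{i+1}·y_i:
  231, 101, 56, 36  ⇒  2A = 424, A = 212.
Then Σ (x_i + x_{i+1})·c_i = 1800, so x̄ = 1800 / (6·212) = 75/53.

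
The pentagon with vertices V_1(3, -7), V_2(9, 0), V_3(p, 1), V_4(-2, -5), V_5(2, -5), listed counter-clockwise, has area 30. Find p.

7

The doubled signed area Σ (x_i y_{i+1} − x_{i+1} y_i) is linear in p.
With p=0 it equals 95; the coefficient of p is -5 (from the two edges through V_3).
So -5·p + 95 = 2·30 = 60 ⇒ p = 7.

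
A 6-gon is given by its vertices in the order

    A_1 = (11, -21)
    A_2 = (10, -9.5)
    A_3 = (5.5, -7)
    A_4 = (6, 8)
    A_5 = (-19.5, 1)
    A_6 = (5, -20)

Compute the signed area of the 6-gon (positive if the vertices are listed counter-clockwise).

417.875

Apply the shoelace formula: 2A = Σ (x_i·y_{i+1} − x_{i+1}·y_i), indices taken mod 6.
Σ = (105.5) + (-17.75) + (86) + (162) + (385) + (115) = 835.75
Signed area = Σ/2 = 417.875 (positive ⇒ counter-clockwise traversal).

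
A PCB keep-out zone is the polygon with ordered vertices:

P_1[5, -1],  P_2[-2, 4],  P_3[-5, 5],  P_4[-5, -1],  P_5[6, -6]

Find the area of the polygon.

59

Apply the shoelace (surveyor's) formula: 2A = Σ (x_i·y_{i+1} − x_{i+1}·y_i), indices taken mod 5.
Cross-terms: 18, 10, 30, 36, 24  ⇒  Σ = 118
Area = |Σ|/2 = 59.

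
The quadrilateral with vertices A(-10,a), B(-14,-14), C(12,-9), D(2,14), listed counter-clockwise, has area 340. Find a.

-5

The doubled signed area Σ (x_i y_{i+1} − x_{i+1} y_i) is linear in a.
With a=0 it equals 760; the coefficient of a is 16 (from the two edges through A).
So 16·a + 760 = 2·340 = 680 ⇒ a = -5.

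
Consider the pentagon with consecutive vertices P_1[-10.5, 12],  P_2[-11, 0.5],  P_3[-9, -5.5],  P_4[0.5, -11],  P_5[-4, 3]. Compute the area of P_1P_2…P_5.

Σ = (126.75) + (65) + (101.75) + (-42.5) + (-16.5) = 234.5
Area = |Σ|/2 = 117.25.

117.25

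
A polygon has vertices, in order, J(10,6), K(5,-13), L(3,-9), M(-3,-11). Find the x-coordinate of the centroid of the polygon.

902/201

Apply the surveyor's formula. First the cross-terms c_i = x_i·y_{i+1} − x_{i+1}·y_i:
  -160, -6, -60, 92  ⇒  2A = -134, A = -67.
Then Σ (x_i + x_{i+1})·c_i = -1804, so x̄ = -1804 / (6·(-67)) = 902/201.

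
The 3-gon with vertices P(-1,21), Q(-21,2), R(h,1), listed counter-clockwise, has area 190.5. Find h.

-2

Write out the shoelace sum; only the two edges meeting at R involve h:
2·Area = [((-21)·1 − h·2) + (h·21 − (-1)·1)] + 439
       = 19·h + 419 = 381
⇒ h = -2.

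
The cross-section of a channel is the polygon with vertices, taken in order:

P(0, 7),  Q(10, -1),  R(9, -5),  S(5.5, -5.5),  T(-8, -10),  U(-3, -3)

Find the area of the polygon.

129.5

Apply the surveyor's formula: 2A = Σ (x_i·y_{i+1} − x_{i+1}·y_i), indices taken mod 6.
Σ = (-70) + (-41) + (-22) + (-99) + (-6) + (-21) = -259
Area = |Σ|/2 = 129.5.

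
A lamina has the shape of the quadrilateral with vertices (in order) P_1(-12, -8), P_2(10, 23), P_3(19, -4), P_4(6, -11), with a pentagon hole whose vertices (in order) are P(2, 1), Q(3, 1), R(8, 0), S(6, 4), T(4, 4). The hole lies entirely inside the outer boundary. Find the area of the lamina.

Outer boundary:
Apply the shoelace formula: 2A = Σ (x_i·y_{i+1} − x_{i+1}·y_i), indices taken mod 4.
Σ = (-196) + (-477) + (-185) + (-180) = -1038
Area = |Σ|/2 = 519.
Hole:
Σ = (-1) + (-8) + (32) + (8) + (-4) = 27
Area = |Σ|/2 = 13.5.
Net area = 519 − 13.5 = 505.5.

505.5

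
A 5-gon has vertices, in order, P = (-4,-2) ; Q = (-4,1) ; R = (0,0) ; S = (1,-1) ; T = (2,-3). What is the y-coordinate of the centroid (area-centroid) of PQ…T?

-32/29

Apply the shoelace (surveyor's) formula. First the cross-terms c_i = x_i·y_{i+1} − x_{i+1}·y_i:
  -12, 0, 0, -1, -16  ⇒  2A = -29, A = -14.5.
Then Σ (y_i + y_{i+1})·c_i = 96, so ȳ = 96 / (6·(-14.5)) = -32/29.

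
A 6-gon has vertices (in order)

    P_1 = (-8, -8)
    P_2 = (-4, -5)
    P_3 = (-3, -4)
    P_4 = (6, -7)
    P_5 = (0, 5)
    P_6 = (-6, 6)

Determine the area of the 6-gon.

105

Σ = (8) + (1) + (45) + (30) + (30) + (96) = 210
Area = |Σ|/2 = 105.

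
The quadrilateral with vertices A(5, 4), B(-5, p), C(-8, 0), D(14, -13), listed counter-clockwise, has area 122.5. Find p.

Write out the shoelace sum; only the two edges meeting at B involve p:
2·Area = [(5·p − (-5)·4) + ((-5)·0 − (-8)·p)] + 225
       = 13·p + 245 = 245
⇒ p = 0.

0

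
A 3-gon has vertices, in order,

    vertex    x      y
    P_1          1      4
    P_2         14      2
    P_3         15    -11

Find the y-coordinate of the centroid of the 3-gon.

Apply the shoelace formula. First the cross-terms c_i = x_i·y_{i+1} − x_{i+1}·y_i:
  -54, -184, 71  ⇒  2A = -167, A = -83.5.
Then Σ (y_i + y_{i+1})·c_i = 835, so ȳ = 835 / (6·(-83.5)) = -5/3.

-5/3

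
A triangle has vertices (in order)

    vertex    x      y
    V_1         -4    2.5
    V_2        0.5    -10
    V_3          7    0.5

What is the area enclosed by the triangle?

V_1→V_2: (-4)(-10) − (0.5)(2.5) = 38.75
V_2→V_3: (0.5)(0.5) − (7)(-10) = 70.25
V_3→V_1: (7)(2.5) − (-4)(0.5) = 19.5
Σ = 128.5
Area = |Σ|/2 = 64.25.

64.25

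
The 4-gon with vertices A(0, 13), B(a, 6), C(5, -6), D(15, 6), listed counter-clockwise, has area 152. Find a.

-1

Write out the shoelace sum; only the two edges meeting at B involve a:
2·Area = [(0·6 − a·13) + (a·(-6) − 5·6)] + 315
       = -19·a + 285 = 304
⇒ a = -1.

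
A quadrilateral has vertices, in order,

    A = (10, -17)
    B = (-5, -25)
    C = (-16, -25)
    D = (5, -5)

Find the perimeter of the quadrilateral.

70

|AB| = √((-15)² + (-8)²) = √289 = 17
|BC| = √((-11)² + (0)²) = √121 = 11
|CD| = √((21)² + (20)²) = √841 = 29
|DA| = √((5)² + (-12)²) = √169 = 13
Perimeter = 17 + 11 + 29 + 13 = 70.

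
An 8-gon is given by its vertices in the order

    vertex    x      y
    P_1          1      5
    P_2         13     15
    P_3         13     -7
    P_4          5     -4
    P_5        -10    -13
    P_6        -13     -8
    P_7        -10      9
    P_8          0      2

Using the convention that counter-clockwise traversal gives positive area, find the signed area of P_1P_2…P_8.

-383

P_1→P_2: (1)(15) − (13)(5) = -50
P_2→P_3: (13)(-7) − (13)(15) = -286
P_3→P_4: (13)(-4) − (5)(-7) = -17
P_4→P_5: (5)(-13) − (-10)(-4) = -105
P_5→P_6: (-10)(-8) − (-13)(-13) = -89
P_6→P_7: (-13)(9) − (-10)(-8) = -197
P_7→P_8: (-10)(2) − (0)(9) = -20
P_8→P_1: (0)(5) − (1)(2) = -2
Σ = -766
Signed area = Σ/2 = -383 (negative ⇒ clockwise traversal).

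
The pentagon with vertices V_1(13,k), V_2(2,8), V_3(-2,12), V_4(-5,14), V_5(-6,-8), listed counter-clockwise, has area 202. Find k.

The doubled signed area Σ (x_i y_{i+1} − x_{i+1} y_i) is linear in k.
With k=0 it equals 404; the coefficient of k is -8 (from the two edges through V_1).
So -8·k + 404 = 2·202 = 404 ⇒ k = 0.

0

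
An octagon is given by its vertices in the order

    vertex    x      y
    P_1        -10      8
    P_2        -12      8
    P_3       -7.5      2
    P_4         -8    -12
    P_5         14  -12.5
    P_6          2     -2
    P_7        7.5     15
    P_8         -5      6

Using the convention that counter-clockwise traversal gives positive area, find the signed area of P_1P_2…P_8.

Apply the shoelace formula: 2A = Σ (x_i·y_{i+1} − x_{i+1}·y_i), indices taken mod 8.
Cross-terms: 16, 36, 106, 268, -3, 45, 120, 20  ⇒  Σ = 608
Signed area = Σ/2 = 304 (positive ⇒ counter-clockwise traversal).

304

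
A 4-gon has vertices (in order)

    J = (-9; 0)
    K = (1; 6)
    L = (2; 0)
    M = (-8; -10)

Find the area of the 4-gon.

Apply the shoelace (surveyor's) formula: 2A = Σ (x_i·y_{i+1} − x_{i+1}·y_i), indices taken mod 4.
J→K: (-9)(6) − (1)(0) = -54
K→L: (1)(0) − (2)(6) = -12
L→M: (2)(-10) − (-8)(0) = -20
M→J: (-8)(0) − (-9)(-10) = -90
Σ = -176
Area = |Σ|/2 = 88.

88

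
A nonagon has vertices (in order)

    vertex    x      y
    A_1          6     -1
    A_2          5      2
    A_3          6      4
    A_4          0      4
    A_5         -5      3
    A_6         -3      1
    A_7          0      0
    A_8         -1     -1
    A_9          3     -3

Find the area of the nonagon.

Apply the shoelace formula: 2A = Σ (x_i·y_{i+1} − x_{i+1}·y_i), indices taken mod 9.
Σ = (17) + (8) + (24) + (20) + (4) + (0) + (0) + (6) + (15) = 94
Area = |Σ|/2 = 47.

47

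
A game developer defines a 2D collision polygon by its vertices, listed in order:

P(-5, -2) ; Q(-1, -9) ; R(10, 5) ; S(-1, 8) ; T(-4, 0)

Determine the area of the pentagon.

126.5

Σ = (43) + (85) + (85) + (32) + (8) = 253
Area = |Σ|/2 = 126.5.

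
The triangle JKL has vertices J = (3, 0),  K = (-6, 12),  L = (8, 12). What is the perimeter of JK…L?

42

|JK| = √((-9)² + (12)²) = √225 = 15
|KL| = √((14)² + (0)²) = √196 = 14
|LJ| = √((-5)² + (-12)²) = √169 = 13
Perimeter = 15 + 14 + 13 = 42.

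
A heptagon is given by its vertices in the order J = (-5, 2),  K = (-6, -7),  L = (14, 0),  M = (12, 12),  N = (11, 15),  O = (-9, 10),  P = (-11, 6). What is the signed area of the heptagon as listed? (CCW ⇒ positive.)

J→K: (-5)(-7) − (-6)(2) = 47
K→L: (-6)(0) − (14)(-7) = 98
L→M: (14)(12) − (12)(0) = 168
M→N: (12)(15) − (11)(12) = 48
N→O: (11)(10) − (-9)(15) = 245
O→P: (-9)(6) − (-11)(10) = 56
P→J: (-11)(2) − (-5)(6) = 8
Σ = 670
Signed area = Σ/2 = 335 (positive ⇒ counter-clockwise traversal).

335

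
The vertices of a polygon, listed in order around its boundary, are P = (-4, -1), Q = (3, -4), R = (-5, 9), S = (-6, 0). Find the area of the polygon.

Σ = (19) + (7) + (54) + (6) = 86
Area = |Σ|/2 = 43.

43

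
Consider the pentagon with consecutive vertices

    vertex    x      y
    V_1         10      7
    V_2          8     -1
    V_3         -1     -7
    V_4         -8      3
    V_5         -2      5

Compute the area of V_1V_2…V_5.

140

Apply the shoelace (surveyor's) formula: 2A = Σ (x_i·y_{i+1} − x_{i+1}·y_i), indices taken mod 5.
Σ = (-66) + (-57) + (-59) + (-34) + (-64) = -280
Area = |Σ|/2 = 140.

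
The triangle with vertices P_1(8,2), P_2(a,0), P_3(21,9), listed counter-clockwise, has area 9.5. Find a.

The doubled signed area Σ (x_i y_{i+1} − x_{i+1} y_i) is linear in a.
With a=0 it equals -30; the coefficient of a is 7 (from the two edges through P_2).
So 7·a + -30 = 2·9.5 = 19 ⇒ a = 7.

7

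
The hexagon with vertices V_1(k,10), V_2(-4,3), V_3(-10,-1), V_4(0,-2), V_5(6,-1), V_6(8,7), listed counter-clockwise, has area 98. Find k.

Write out the shoelace sum; only the two edges meeting at V_1 involve k:
2·Area = [(8·10 − k·7) + (k·3 − (-4)·10)] + 116
       = -4·k + 236 = 196
⇒ k = 10.

10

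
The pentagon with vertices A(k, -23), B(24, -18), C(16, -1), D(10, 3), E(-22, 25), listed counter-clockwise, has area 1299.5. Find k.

-21

Write out the shoelace sum; only the two edges meeting at A involve k:
2·Area = [((-22)·(-23) − k·25) + (k·(-18) − 24·(-23))] + 638
       = -43·k + 1696 = 2599
⇒ k = -21.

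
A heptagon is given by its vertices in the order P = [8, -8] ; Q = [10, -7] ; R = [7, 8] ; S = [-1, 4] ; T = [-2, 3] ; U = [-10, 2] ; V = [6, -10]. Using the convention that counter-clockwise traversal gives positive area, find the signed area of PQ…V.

Apply the surveyor's formula: 2A = Σ (x_i·y_{i+1} − x_{i+1}·y_i), indices taken mod 7.
P→Q: (8)(-7) − (10)(-8) = 24
Q→R: (10)(8) − (7)(-7) = 129
R→S: (7)(4) − (-1)(8) = 36
S→T: (-1)(3) − (-2)(4) = 5
T→U: (-2)(2) − (-10)(3) = 26
U→V: (-10)(-10) − (6)(2) = 88
V→P: (6)(-8) − (8)(-10) = 32
Σ = 340
Signed area = Σ/2 = 170 (positive ⇒ counter-clockwise traversal).

170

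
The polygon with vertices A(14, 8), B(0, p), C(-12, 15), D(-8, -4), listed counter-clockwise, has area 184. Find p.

Write out the shoelace sum; only the two edges meeting at B involve p:
2·Area = [(14·p − 0·8) + (0·15 − (-12)·p)] + 160
       = 26·p + 160 = 368
⇒ p = 8.

8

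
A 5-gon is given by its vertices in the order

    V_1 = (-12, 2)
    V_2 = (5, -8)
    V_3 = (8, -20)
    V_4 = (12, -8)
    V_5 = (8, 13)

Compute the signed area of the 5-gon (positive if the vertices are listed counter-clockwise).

Σ = (86) + (-36) + (176) + (220) + (172) = 618
Signed area = Σ/2 = 309 (positive ⇒ counter-clockwise traversal).

309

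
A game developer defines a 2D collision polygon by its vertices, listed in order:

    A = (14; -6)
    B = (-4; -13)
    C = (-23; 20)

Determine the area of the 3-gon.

Apply the shoelace formula: 2A = Σ (x_i·y_{i+1} − x_{i+1}·y_i), indices taken mod 3.
Σ = (-206) + (-379) + (-142) = -727
Area = |Σ|/2 = 363.5.

363.5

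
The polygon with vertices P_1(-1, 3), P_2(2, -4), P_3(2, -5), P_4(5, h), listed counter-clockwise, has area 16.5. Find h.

The doubled signed area Σ (x_i y_{i+1} − x_{i+1} y_i) is linear in h.
With h=0 it equals 36; the coefficient of h is 3 (from the two edges through P_4).
So 3·h + 36 = 2·16.5 = 33 ⇒ h = -1.

-1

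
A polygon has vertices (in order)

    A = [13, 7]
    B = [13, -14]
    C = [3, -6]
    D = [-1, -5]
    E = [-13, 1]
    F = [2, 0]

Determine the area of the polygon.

192

Apply the shoelace (surveyor's) formula: 2A = Σ (x_i·y_{i+1} − x_{i+1}·y_i), indices taken mod 6.
Σ = (-273) + (-36) + (-21) + (-66) + (-2) + (14) = -384
Area = |Σ|/2 = 192.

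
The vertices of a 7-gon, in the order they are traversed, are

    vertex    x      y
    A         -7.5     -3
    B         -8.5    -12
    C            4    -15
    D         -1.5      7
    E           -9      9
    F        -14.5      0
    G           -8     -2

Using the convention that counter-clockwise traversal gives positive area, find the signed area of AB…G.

Cross-terms: 64.5, 175.5, 5.5, 49.5, 130.5, 29, 9  ⇒  Σ = 463.5
Signed area = Σ/2 = 231.75 (positive ⇒ counter-clockwise traversal).

231.75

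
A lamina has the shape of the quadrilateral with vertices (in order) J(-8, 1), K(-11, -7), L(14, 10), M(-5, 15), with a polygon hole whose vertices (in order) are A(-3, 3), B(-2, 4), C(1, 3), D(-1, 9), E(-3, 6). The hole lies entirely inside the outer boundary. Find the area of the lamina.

202

Outer boundary:
Apply the shoelace formula: 2A = Σ (x_i·y_{i+1} − x_{i+1}·y_i), indices taken mod 4.
J→K: (-8)(-7) − (-11)(1) = 67
K→L: (-11)(10) − (14)(-7) = -12
L→M: (14)(15) − (-5)(10) = 260
M→J: (-5)(1) − (-8)(15) = 115
Σ = 430
Area = |Σ|/2 = 215.
Hole:
Apply the shoelace formula: 2A = Σ (x_i·y_{i+1} − x_{i+1}·y_i), indices taken mod 5.
Σ = (-6) + (-10) + (12) + (21) + (9) = 26
Area = |Σ|/2 = 13.
Net area = 215 − 13 = 202.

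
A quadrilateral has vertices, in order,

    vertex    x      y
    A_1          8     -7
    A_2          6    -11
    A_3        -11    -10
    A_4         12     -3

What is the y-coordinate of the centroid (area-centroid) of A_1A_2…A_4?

Apply the shoelace formula. First the cross-terms c_i = x_i·y_{i+1} − x_{i+1}·y_i:
  -46, -181, 153, -60  ⇒  2A = -134, A = -67.
Then Σ (y_i + y_{i+1})·c_i = 3240, so ȳ = 3240 / (6·(-67)) = -540/67.

-540/67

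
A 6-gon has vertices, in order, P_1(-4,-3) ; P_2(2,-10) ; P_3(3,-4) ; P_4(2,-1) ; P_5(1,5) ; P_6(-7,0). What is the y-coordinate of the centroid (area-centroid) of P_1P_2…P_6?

-155/84

Apply the shoelace formula. First the cross-terms c_i = x_i·y_{i+1} − x_{i+1}·y_i:
  46, 22, 5, 11, 35, 21  ⇒  2A = 140, A = 70.
Then Σ (y_i + y_{i+1})·c_i = -775, so ȳ = -775 / (6·70) = -155/84.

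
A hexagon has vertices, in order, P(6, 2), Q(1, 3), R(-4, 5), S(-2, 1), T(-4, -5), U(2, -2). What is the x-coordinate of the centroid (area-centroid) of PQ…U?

Apply the shoelace (surveyor's) formula. First the cross-terms c_i = x_i·y_{i+1} − x_{i+1}·y_i:
  16, 17, 6, 14, 18, 16  ⇒  2A = 87, A = 43.5.
Then Σ (x_i + x_{i+1})·c_i = 33, so x̄ = 33 / (6·43.5) = 11/87.

11/87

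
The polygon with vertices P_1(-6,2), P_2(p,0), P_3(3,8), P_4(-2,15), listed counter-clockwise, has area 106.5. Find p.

The doubled signed area Σ (x_i y_{i+1} − x_{i+1} y_i) is linear in p.
With p=0 it equals 147; the coefficient of p is 6 (from the two edges through P_2).
So 6·p + 147 = 2·106.5 = 213 ⇒ p = 11.

11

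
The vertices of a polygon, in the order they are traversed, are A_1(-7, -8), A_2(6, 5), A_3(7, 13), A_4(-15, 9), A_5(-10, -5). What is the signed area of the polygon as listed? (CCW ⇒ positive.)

262

A_1→A_2: (-7)(5) − (6)(-8) = 13
A_2→A_3: (6)(13) − (7)(5) = 43
A_3→A_4: (7)(9) − (-15)(13) = 258
A_4→A_5: (-15)(-5) − (-10)(9) = 165
A_5→A_1: (-10)(-8) − (-7)(-5) = 45
Σ = 524
Signed area = Σ/2 = 262 (positive ⇒ counter-clockwise traversal).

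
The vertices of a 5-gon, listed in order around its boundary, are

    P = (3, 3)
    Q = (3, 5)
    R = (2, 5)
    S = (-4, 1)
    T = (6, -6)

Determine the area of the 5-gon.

43.5

Apply Gauss's area formula: 2A = Σ (x_i·y_{i+1} − x_{i+1}·y_i), indices taken mod 5.
Σ = (6) + (5) + (22) + (18) + (36) = 87
Area = |Σ|/2 = 43.5.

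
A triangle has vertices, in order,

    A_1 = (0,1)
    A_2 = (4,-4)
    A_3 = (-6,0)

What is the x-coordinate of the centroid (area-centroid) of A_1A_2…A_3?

Apply the shoelace formula. First the cross-terms c_i = x_i·y_{i+1} − x_{i+1}·y_i:
  -4, -24, -6  ⇒  2A = -34, A = -17.
Then Σ (x_i + x_{i+1})·c_i = 68, so x̄ = 68 / (6·(-17)) = -2/3.

-2/3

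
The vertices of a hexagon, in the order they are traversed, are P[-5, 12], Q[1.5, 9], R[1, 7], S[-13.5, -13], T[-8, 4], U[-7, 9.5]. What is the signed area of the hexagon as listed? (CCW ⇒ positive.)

Apply the shoelace formula: 2A = Σ (x_i·y_{i+1} − x_{i+1}·y_i), indices taken mod 6.
Cross-terms: -63, 1.5, 81.5, -158, -48, -36.5  ⇒  Σ = -222.5
Signed area = Σ/2 = -111.25 (negative ⇒ clockwise traversal).

-111.25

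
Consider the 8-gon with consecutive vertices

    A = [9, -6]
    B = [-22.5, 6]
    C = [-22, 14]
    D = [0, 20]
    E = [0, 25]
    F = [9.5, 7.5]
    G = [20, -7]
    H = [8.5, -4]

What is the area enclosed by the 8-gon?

596.75

Apply the shoelace (surveyor's) formula: 2A = Σ (x_i·y_{i+1} − x_{i+1}·y_i), indices taken mod 8.
Cross-terms: -81, -183, -440, 0, -237.5, -216.5, -20.5, -15  ⇒  Σ = -1193.5
Area = |Σ|/2 = 596.75.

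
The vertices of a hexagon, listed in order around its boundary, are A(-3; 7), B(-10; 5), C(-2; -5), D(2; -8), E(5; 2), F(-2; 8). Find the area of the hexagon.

119.5

A→B: (-3)(5) − (-10)(7) = 55
B→C: (-10)(-5) − (-2)(5) = 60
C→D: (-2)(-8) − (2)(-5) = 26
D→E: (2)(2) − (5)(-8) = 44
E→F: (5)(8) − (-2)(2) = 44
F→A: (-2)(7) − (-3)(8) = 10
Σ = 239
Area = |Σ|/2 = 119.5.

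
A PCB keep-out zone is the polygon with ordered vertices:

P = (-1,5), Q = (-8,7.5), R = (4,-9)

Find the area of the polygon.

Σ = (32.5) + (42) + (11) = 85.5
Area = |Σ|/2 = 42.75.

42.75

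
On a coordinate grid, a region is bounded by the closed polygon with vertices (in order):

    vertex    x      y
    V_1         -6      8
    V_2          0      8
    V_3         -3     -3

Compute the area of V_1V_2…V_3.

33

Apply Gauss's area formula: 2A = Σ (x_i·y_{i+1} − x_{i+1}·y_i), indices taken mod 3.
Σ = (-48) + (24) + (-42) = -66
Area = |Σ|/2 = 33.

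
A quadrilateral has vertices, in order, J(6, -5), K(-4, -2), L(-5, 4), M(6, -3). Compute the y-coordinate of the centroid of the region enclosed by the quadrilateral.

Apply the shoelace (surveyor's) formula. First the cross-terms c_i = x_i·y_{i+1} − x_{i+1}·y_i:
  -32, -26, -9, -12  ⇒  2A = -79, A = -39.5.
Then Σ (y_i + y_{i+1})·c_i = 259, so ȳ = 259 / (6·(-39.5)) = -259/237.

-259/237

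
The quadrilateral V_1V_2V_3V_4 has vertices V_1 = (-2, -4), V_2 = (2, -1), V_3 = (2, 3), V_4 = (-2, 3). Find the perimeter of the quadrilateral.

|V_1V_2| = √((4)² + (3)²) = √25 = 5
|V_2V_3| = √((0)² + (4)²) = √16 = 4
|V_3V_4| = √((-4)² + (0)²) = √16 = 4
|V_4V_1| = √((0)² + (-7)²) = √49 = 7
Perimeter = 5 + 4 + 4 + 7 = 20.

20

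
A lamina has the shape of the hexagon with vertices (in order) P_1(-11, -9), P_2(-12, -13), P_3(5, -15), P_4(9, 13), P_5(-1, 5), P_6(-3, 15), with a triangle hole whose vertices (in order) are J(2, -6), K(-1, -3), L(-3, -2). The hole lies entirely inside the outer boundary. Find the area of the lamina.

Outer boundary:
Apply Gauss's area formula: 2A = Σ (x_i·y_{i+1} − x_{i+1}·y_i), indices taken mod 6.
Σ = (35) + (245) + (200) + (58) + (0) + (192) = 730
Area = |Σ|/2 = 365.
Hole:
Apply the shoelace (surveyor's) formula: 2A = Σ (x_i·y_{i+1} − x_{i+1}·y_i), indices taken mod 3.
Σ = (-12) + (-7) + (22) = 3
Area = |Σ|/2 = 1.5.
Net area = 365 − 1.5 = 363.5.

363.5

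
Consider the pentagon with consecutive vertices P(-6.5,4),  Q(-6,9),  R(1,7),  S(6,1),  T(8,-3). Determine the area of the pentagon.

Cross-terms: -34.5, -51, -41, -26, 12.5  ⇒  Σ = -140
Area = |Σ|/2 = 70.

70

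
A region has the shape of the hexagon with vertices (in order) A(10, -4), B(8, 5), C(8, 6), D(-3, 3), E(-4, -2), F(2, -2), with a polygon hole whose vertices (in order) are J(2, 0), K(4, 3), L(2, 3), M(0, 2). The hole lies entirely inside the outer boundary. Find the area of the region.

Outer boundary:
Apply the shoelace formula: 2A = Σ (x_i·y_{i+1} − x_{i+1}·y_i), indices taken mod 6.
Σ = (82) + (8) + (42) + (18) + (12) + (12) = 174
Area = |Σ|/2 = 87.
Hole:
Apply the shoelace (surveyor's) formula: 2A = Σ (x_i·y_{i+1} − x_{i+1}·y_i), indices taken mod 4.
J→K: (2)(3) − (4)(0) = 6
K→L: (4)(3) − (2)(3) = 6
L→M: (2)(2) − (0)(3) = 4
M→J: (0)(0) − (2)(2) = -4
Σ = 12
Area = |Σ|/2 = 6.
Net area = 87 − 6 = 81.

81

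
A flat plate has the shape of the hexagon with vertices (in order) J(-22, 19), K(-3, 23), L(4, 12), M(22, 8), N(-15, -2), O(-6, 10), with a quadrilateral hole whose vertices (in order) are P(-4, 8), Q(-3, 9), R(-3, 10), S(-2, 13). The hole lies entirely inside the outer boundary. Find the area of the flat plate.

Outer boundary:
Apply the shoelace (surveyor's) formula: 2A = Σ (x_i·y_{i+1} − x_{i+1}·y_i), indices taken mod 6.
Σ = (-449) + (-128) + (-232) + (76) + (-162) + (106) = -789
Area = |Σ|/2 = 394.5.
Hole:
Apply the shoelace formula: 2A = Σ (x_i·y_{i+1} − x_{i+1}·y_i), indices taken mod 4.
Σ = (-12) + (-3) + (-19) + (36) = 2
Area = |Σ|/2 = 1.
Net area = 394.5 − 1 = 393.5.

393.5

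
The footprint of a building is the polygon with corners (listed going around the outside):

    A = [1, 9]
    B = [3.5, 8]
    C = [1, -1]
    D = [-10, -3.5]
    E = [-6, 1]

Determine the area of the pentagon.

67.25

Apply the shoelace formula: 2A = Σ (x_i·y_{i+1} − x_{i+1}·y_i), indices taken mod 5.
Σ = (-23.5) + (-11.5) + (-13.5) + (-31) + (-55) = -134.5
Area = |Σ|/2 = 67.25.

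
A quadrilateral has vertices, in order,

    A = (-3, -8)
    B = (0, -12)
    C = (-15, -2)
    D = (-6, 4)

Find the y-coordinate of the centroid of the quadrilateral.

Apply the shoelace formula. First the cross-terms c_i = x_i·y_{i+1} − x_{i+1}·y_i:
  36, -180, -72, 60  ⇒  2A = -156, A = -78.
Then Σ (y_i + y_{i+1})·c_i = 1416, so ȳ = 1416 / (6·(-78)) = -118/39.

-118/39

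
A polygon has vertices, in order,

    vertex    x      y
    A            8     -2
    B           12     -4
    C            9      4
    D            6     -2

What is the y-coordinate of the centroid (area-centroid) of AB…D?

-26/57

Apply the shoelace formula. First the cross-terms c_i = x_i·y_{i+1} − x_{i+1}·y_i:
  -8, 84, -42, 4  ⇒  2A = 38, A = 19.
Then Σ (y_i + y_{i+1})·c_i = -52, so ȳ = -52 / (6·19) = -26/57.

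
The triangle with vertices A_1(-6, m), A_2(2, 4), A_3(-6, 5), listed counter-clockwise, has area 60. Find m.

-10

The doubled signed area Σ (x_i y_{i+1} − x_{i+1} y_i) is linear in m.
With m=0 it equals 40; the coefficient of m is -8 (from the two edges through A_1).
So -8·m + 40 = 2·60 = 120 ⇒ m = -10.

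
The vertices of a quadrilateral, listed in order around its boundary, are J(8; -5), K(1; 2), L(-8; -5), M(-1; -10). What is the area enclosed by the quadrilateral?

96

Apply the shoelace formula: 2A = Σ (x_i·y_{i+1} − x_{i+1}·y_i), indices taken mod 4.
Σ = (21) + (11) + (75) + (85) = 192
Area = |Σ|/2 = 96.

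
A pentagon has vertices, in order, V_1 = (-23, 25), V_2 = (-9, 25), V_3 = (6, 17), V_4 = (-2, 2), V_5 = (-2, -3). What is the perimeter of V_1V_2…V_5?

|V_1V_2| = √((14)² + (0)²) = √196 = 14
|V_2V_3| = √((15)² + (-8)²) = √289 = 17
|V_3V_4| = √((-8)² + (-15)²) = √289 = 17
|V_4V_5| = √((0)² + (-5)²) = √25 = 5
|V_5V_1| = √((-21)² + (28)²) = √1225 = 35
Perimeter = 14 + 17 + 17 + 5 + 35 = 88.

88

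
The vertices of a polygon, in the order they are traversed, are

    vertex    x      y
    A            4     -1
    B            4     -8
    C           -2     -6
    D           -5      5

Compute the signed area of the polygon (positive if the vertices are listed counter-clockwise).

-61.5

Apply the shoelace (surveyor's) formula: 2A = Σ (x_i·y_{i+1} − x_{i+1}·y_i), indices taken mod 4.
Cross-terms: -28, -40, -40, -15  ⇒  Σ = -123
Signed area = Σ/2 = -61.5 (negative ⇒ clockwise traversal).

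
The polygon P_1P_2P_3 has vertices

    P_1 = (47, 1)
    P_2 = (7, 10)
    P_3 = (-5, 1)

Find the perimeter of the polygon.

108

|P_1P_2| = √((-40)² + (9)²) = √1681 = 41
|P_2P_3| = √((-12)² + (-9)²) = √225 = 15
|P_3P_1| = √((52)² + (0)²) = √2704 = 52
Perimeter = 41 + 15 + 52 = 108.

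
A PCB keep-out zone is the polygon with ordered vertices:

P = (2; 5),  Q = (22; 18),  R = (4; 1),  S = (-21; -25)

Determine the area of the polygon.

Apply Gauss's area formula: 2A = Σ (x_i·y_{i+1} − x_{i+1}·y_i), indices taken mod 4.
Σ = (-74) + (-50) + (-79) + (-55) = -258
Area = |Σ|/2 = 129.

129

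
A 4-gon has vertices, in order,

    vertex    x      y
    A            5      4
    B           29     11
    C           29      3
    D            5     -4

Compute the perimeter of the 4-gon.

66

|AB| = √((24)² + (7)²) = √625 = 25
|BC| = √((0)² + (-8)²) = √64 = 8
|CD| = √((-24)² + (-7)²) = √625 = 25
|DA| = √((0)² + (8)²) = √64 = 8
Perimeter = 25 + 8 + 25 + 8 = 66.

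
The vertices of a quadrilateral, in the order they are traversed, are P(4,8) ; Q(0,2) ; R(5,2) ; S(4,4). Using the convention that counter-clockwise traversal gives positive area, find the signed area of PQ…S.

Apply the shoelace (surveyor's) formula: 2A = Σ (x_i·y_{i+1} − x_{i+1}·y_i), indices taken mod 4.
Σ = (8) + (-10) + (12) + (16) = 26
Signed area = Σ/2 = 13 (positive ⇒ counter-clockwise traversal).

13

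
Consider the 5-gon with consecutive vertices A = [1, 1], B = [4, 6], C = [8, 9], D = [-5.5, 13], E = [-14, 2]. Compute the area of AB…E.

Apply the surveyor's formula: 2A = Σ (x_i·y_{i+1} − x_{i+1}·y_i), indices taken mod 5.
Σ = (2) + (-12) + (153.5) + (171) + (-16) = 298.5
Area = |Σ|/2 = 149.25.

149.25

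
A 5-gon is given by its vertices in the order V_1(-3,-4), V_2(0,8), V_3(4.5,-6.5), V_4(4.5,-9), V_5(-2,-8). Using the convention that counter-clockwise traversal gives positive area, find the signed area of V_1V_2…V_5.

Σ = (-24) + (-36) + (-11.25) + (-54) + (-16) = -141.25
Signed area = Σ/2 = -70.625 (negative ⇒ clockwise traversal).

-70.625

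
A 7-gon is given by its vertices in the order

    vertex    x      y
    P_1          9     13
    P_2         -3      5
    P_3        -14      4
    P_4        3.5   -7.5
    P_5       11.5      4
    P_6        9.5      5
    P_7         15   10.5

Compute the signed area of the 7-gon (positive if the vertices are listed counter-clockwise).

239

Apply Gauss's area formula: 2A = Σ (x_i·y_{i+1} − x_{i+1}·y_i), indices taken mod 7.
Σ = (84) + (58) + (91) + (100.25) + (19.5) + (24.75) + (100.5) = 478
Signed area = Σ/2 = 239 (positive ⇒ counter-clockwise traversal).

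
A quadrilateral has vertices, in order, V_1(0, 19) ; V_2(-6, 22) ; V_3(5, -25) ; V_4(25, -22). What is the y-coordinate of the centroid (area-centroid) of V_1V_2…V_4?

Apply Gauss's area formula. First the cross-terms c_i = x_i·y_{i+1} − x_{i+1}·y_i:
  114, 40, 515, 475  ⇒  2A = 1144, A = 572.
Then Σ (y_i + y_{i+1})·c_i = -21076, so ȳ = -21076 / (6·572) = -479/78.

-479/78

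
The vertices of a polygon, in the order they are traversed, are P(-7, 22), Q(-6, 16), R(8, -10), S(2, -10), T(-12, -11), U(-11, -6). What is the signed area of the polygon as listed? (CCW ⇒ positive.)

Σ = (20) + (-68) + (-60) + (-142) + (-49) + (-284) = -583
Signed area = Σ/2 = -291.5 (negative ⇒ clockwise traversal).

-291.5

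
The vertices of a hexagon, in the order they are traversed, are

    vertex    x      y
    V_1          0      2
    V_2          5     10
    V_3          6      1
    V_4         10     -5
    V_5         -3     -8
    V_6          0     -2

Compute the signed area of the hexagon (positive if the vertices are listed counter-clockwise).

-97

Apply the shoelace (surveyor's) formula: 2A = Σ (x_i·y_{i+1} − x_{i+1}·y_i), indices taken mod 6.
Σ = (-10) + (-55) + (-40) + (-95) + (6) + (0) = -194
Signed area = Σ/2 = -97 (negative ⇒ clockwise traversal).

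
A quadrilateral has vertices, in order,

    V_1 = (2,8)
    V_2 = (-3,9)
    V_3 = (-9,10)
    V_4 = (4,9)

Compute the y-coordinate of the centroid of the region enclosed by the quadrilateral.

Apply the shoelace formula. First the cross-terms c_i = x_i·y_{i+1} − x_{i+1}·y_i:
  42, 51, -121, 14  ⇒  2A = -14, A = -7.
Then Σ (y_i + y_{i+1})·c_i = -378, so ȳ = -378 / (6·(-7)) = 9.

9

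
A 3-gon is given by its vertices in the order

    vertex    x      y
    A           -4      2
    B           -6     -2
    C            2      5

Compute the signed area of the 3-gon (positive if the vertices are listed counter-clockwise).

9

Apply the surveyor's formula: 2A = Σ (x_i·y_{i+1} − x_{i+1}·y_i), indices taken mod 3.
Σ = (20) + (-26) + (24) = 18
Signed area = Σ/2 = 9 (positive ⇒ counter-clockwise traversal).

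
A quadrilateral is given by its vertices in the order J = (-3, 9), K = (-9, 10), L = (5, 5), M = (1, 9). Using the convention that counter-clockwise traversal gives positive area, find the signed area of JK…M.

Cross-terms: 51, -95, 40, 36  ⇒  Σ = 32
Signed area = Σ/2 = 16 (positive ⇒ counter-clockwise traversal).

16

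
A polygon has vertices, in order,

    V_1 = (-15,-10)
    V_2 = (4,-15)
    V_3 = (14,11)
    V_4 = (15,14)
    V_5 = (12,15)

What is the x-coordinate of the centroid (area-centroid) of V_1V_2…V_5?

Apply the shoelace formula. First the cross-terms c_i = x_i·y_{i+1} − x_{i+1}·y_i:
  265, 254, 31, 57, 105  ⇒  2A = 712, A = 356.
Then Σ (x_i + x_{i+1})·c_i = 3780, so x̄ = 3780 / (6·356) = 315/178.

315/178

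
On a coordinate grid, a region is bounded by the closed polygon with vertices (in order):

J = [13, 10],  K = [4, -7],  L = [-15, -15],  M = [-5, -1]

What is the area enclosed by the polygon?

Apply Gauss's area formula: 2A = Σ (x_i·y_{i+1} − x_{i+1}·y_i), indices taken mod 4.
Σ = (-131) + (-165) + (-60) + (-37) = -393
Area = |Σ|/2 = 196.5.

196.5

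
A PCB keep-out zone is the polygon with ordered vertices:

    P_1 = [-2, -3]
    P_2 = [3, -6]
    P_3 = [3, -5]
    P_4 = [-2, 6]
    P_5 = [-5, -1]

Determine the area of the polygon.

38.5

P_1→P_2: (-2)(-6) − (3)(-3) = 21
P_2→P_3: (3)(-5) − (3)(-6) = 3
P_3→P_4: (3)(6) − (-2)(-5) = 8
P_4→P_5: (-2)(-1) − (-5)(6) = 32
P_5→P_1: (-5)(-3) − (-2)(-1) = 13
Σ = 77
Area = |Σ|/2 = 38.5.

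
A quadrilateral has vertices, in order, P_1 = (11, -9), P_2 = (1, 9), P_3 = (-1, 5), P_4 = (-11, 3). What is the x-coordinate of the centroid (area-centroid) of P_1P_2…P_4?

14/15

Apply Gauss's area formula. First the cross-terms c_i = x_i·y_{i+1} − x_{i+1}·y_i:
  108, 14, 52, 66  ⇒  2A = 240, A = 120.
Then Σ (x_i + x_{i+1})·c_i = 672, so x̄ = 672 / (6·120) = 14/15.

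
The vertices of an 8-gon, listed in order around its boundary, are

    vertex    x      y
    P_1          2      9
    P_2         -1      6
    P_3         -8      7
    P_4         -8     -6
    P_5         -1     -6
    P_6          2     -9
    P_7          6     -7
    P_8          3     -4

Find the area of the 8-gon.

150.5

Apply the shoelace formula: 2A = Σ (x_i·y_{i+1} − x_{i+1}·y_i), indices taken mod 8.
P_1→P_2: (2)(6) − (-1)(9) = 21
P_2→P_3: (-1)(7) − (-8)(6) = 41
P_3→P_4: (-8)(-6) − (-8)(7) = 104
P_4→P_5: (-8)(-6) − (-1)(-6) = 42
P_5→P_6: (-1)(-9) − (2)(-6) = 21
P_6→P_7: (2)(-7) − (6)(-9) = 40
P_7→P_8: (6)(-4) − (3)(-7) = -3
P_8→P_1: (3)(9) − (2)(-4) = 35
Σ = 301
Area = |Σ|/2 = 150.5.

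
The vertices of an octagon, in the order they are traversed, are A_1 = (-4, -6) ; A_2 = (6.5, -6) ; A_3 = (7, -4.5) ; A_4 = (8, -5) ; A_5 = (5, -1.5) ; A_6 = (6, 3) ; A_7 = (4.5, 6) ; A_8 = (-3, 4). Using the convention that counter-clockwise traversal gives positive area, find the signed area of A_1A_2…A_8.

Apply the shoelace (surveyor's) formula: 2A = Σ (x_i·y_{i+1} − x_{i+1}·y_i), indices taken mod 8.
A_1→A_2: (-4)(-6) − (6.5)(-6) = 63
A_2→A_3: (6.5)(-4.5) − (7)(-6) = 12.75
A_3→A_4: (7)(-5) − (8)(-4.5) = 1
A_4→A_5: (8)(-1.5) − (5)(-5) = 13
A_5→A_6: (5)(3) − (6)(-1.5) = 24
A_6→A_7: (6)(6) − (4.5)(3) = 22.5
A_7→A_8: (4.5)(4) − (-3)(6) = 36
A_8→A_1: (-3)(-6) − (-4)(4) = 34
Σ = 206.25
Signed area = Σ/2 = 103.125 (positive ⇒ counter-clockwise traversal).

103.125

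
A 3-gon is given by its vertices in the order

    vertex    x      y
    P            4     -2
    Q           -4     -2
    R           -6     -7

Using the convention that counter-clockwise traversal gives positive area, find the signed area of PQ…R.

Cross-terms: -16, 16, 40  ⇒  Σ = 40
Signed area = Σ/2 = 20 (positive ⇒ counter-clockwise traversal).

20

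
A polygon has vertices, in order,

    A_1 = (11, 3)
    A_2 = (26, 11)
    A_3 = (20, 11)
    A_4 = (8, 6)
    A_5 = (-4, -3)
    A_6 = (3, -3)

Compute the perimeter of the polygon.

68

|A_1A_2| = √((15)² + (8)²) = √289 = 17
|A_2A_3| = √((-6)² + (0)²) = √36 = 6
|A_3A_4| = √((-12)² + (-5)²) = √169 = 13
|A_4A_5| = √((-12)² + (-9)²) = √225 = 15
|A_5A_6| = √((7)² + (0)²) = √49 = 7
|A_6A_1| = √((8)² + (6)²) = √100 = 10
Perimeter = 17 + 6 + 13 + 15 + 7 + 10 = 68.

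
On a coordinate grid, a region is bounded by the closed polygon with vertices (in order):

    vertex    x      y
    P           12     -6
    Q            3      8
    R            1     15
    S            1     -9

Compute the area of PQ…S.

114.5

Apply the shoelace (surveyor's) formula: 2A = Σ (x_i·y_{i+1} − x_{i+1}·y_i), indices taken mod 4.
Σ = (114) + (37) + (-24) + (102) = 229
Area = |Σ|/2 = 114.5.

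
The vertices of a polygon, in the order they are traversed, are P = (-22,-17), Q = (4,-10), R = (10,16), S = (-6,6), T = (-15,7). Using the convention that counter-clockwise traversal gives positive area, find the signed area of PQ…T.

532.5

Apply the surveyor's formula: 2A = Σ (x_i·y_{i+1} − x_{i+1}·y_i), indices taken mod 5.
P→Q: (-22)(-10) − (4)(-17) = 288
Q→R: (4)(16) − (10)(-10) = 164
R→S: (10)(6) − (-6)(16) = 156
S→T: (-6)(7) − (-15)(6) = 48
T→P: (-15)(-17) − (-22)(7) = 409
Σ = 1065
Signed area = Σ/2 = 532.5 (positive ⇒ counter-clockwise traversal).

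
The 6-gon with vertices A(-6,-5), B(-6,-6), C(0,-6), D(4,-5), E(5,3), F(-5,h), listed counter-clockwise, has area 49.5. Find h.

-4

The doubled signed area Σ (x_i y_{i+1} − x_{i+1} y_i) is linear in h.
With h=0 it equals 143; the coefficient of h is 11 (from the two edges through F).
So 11·h + 143 = 2·49.5 = 99 ⇒ h = -4.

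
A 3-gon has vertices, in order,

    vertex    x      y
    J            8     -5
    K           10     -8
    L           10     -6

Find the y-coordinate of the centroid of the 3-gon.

-19/3

Apply the shoelace formula. First the cross-terms c_i = x_i·y_{i+1} − x_{i+1}·y_i:
  -14, 20, -2  ⇒  2A = 4, A = 2.
Then Σ (y_i + y_{i+1})·c_i = -76, so ȳ = -76 / (6·2) = -19/3.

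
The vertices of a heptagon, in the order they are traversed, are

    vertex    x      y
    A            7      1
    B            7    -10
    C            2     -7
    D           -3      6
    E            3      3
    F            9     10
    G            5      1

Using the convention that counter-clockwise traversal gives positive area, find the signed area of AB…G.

-91

Cross-terms: -77, -29, -9, -27, 3, -41, -2  ⇒  Σ = -182
Signed area = Σ/2 = -91 (negative ⇒ clockwise traversal).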